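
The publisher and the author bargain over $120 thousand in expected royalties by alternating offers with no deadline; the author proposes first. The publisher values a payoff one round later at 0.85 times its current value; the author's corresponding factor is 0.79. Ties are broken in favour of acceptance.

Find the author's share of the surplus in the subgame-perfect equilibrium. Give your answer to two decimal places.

In a stationary SPE each proposer offers the other exactly their discounted continuation value.
If the author keeps x when proposing and the publisher keeps y when proposing, then x = 120 − 0.85y and y = 120 − 0.79x.
Solving: x = 120(1 − 0.85) / (1 − 0.79·0.85) = 18 / 0.3285 ≈ 54.7945.
The publisher gets 120 − 54.7945 ≈ 65.2055.

54.79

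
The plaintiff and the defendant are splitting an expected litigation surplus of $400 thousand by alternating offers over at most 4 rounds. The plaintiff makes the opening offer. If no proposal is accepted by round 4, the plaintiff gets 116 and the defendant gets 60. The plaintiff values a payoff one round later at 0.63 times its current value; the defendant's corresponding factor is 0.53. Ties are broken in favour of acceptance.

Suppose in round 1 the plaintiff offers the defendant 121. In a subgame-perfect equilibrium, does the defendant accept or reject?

Round 4 (the defendant proposes): the plaintiff gets 116 if talks fail, so the defendant offers 116 and keeps 284.
Round 3 (the plaintiff proposes): the defendant can get 284 next round, worth 0.53 × 284 = 150.52 now; the plaintiff offers that and keeps 249.48.
Round 2 (the defendant proposes): the plaintiff can get 249.48 next round, worth 0.63 × 249.48 = 157.1724 now; the defendant offers that and keeps 242.8276.
So by rejecting in round 1, the defendant gets 242.8276 next round, worth 0.53 × 242.8276 = 128.698628 now.
Offer 121 < 128.698628, so the defendant rejects.

Reject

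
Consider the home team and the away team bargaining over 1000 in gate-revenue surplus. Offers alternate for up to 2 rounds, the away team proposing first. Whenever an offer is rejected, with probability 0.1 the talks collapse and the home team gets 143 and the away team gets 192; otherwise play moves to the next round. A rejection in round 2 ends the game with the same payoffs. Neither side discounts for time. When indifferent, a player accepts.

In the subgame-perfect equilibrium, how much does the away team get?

Round 2 (the home team proposes): the away team gets 192 if talks fail, so the home team offers 192 and keeps 808.
Round 1 (the away team proposes): rejecting gives the home team an expected 0.9 × 808 + 0.1 × 143 = 741.5; the away team offers that and keeps 258.5.

258.5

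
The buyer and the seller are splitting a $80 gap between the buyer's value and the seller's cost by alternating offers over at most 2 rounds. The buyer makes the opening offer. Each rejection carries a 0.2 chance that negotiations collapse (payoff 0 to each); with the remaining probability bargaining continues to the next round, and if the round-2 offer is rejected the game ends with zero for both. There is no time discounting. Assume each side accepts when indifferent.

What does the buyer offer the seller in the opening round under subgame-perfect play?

Round 2 (the seller proposes): the buyer will accept anything ≥ 0, so the seller offers 0 and keeps 80.
Round 1 (the buyer proposes): rejecting gives the seller an expected 0.8 × 80 = 64. The buyer offers 64 and keeps 80 − 64 = 16.

64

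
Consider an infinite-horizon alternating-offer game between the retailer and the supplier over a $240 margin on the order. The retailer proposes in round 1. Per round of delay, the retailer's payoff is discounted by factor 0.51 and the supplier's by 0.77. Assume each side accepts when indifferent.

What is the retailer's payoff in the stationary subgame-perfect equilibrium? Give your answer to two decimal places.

In a stationary SPE each proposer offers the other exactly their discounted continuation value.
If the retailer keeps x when proposing and the supplier keeps y when proposing, then x = 240 − 0.77y and y = 240 − 0.51x.
Solving: x = 240(1 − 0.77) / (1 − 0.51·0.77) = 55.2 / 0.6073 ≈ 90.8941.
The supplier gets 240 − 90.8941 ≈ 149.1059.

90.89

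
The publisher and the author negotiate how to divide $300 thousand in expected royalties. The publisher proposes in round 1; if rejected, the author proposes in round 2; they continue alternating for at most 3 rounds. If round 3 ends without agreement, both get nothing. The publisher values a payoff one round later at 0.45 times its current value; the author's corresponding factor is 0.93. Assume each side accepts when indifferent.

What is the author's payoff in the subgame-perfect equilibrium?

Work backward from the last round.
Round 3 (the publisher proposes): rejection yields 0 for the author; the publisher offers 0 and keeps 300.
Round 2 (the author proposes): the publisher can get 300 next round, worth 0.45 × 300 = 135 now. The author offers 135 and keeps 300 − 135 = 165.
Round 1 (the publisher proposes): the author can get 165 next round, worth 0.93 × 165 = 153.45 now, so the publisher offers 153.45, keeping 146.55.

153.45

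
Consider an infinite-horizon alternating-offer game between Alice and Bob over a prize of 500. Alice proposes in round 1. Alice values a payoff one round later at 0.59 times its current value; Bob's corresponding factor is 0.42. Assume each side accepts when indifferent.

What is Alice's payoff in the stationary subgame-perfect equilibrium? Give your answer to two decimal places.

385.54

Let x be Alice's share when Alice proposes and y be Bob's share when Bob proposes.
Bob accepts iff offered ≥ 0.42·y, so x = 500 − 0.42y. Symmetrically y = 500 − 0.59x.
Substituting: x = 500 − 0.42(500 − 0.59x), giving x(1 − 0.59·0.42) = 500(1 − 0.42).
So x = 500 × 0.58 / 0.7522 ≈ 385.5358, and Bob receives 500 − x ≈ 114.4642.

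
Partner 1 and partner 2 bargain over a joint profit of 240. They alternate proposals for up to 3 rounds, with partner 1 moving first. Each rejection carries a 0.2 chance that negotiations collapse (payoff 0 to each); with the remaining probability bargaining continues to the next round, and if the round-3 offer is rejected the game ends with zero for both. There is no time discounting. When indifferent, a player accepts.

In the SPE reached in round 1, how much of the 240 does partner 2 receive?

Round 3 (partner 1 proposes): partner 2 will accept anything ≥ 0, so partner 1 offers 0 and keeps 240.
Round 2 (partner 2 proposes): rejecting gives partner 1 an expected 0.8 × 240 = 192; partner 2 offers that and keeps 48.
Round 1 (partner 1 proposes): rejecting gives partner 2 an expected 0.8 × 48 = 38.4; partner 1 offers that and keeps 201.6.

38.4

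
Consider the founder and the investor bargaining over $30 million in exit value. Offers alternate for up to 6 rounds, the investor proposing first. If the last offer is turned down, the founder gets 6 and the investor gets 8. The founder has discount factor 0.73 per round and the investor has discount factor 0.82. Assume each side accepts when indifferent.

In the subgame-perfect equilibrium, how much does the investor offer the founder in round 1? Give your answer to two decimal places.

Round 6 (the founder proposes): the investor gets 8 if talks fail, so the founder offers 8 and keeps 22.
Round 5 (the investor proposes): the founder can get 22 next round, worth 0.73 × 22 = 16.06 now. The investor offers 16.06 and keeps 30 − 16.06 = 13.94.
Round 4 (the founder proposes): the investor can get 13.94 next round, worth 0.82 × 13.94 = 11.4308 now, so the founder offers 11.4308, keeping 18.5692.
Round 3 (the investor proposes): the founder can get 18.5692 next round, worth 0.73 × 18.5692 = 13.555516 now; the investor offers that and keeps 16.444484.
Round 2 (the founder proposes): the investor can get 16.444484 next round, worth 0.82 × 16.444484 = 13.48447688 now. The founder offers 13.48447688 and keeps 30 − 13.48447688 = 16.51552312.
Round 1 (the investor proposes): the founder can get 16.51552312 next round, worth 0.73 × 16.51552312 = 12.0563318776 now; the investor offers that and keeps 17.9436681224.

12.06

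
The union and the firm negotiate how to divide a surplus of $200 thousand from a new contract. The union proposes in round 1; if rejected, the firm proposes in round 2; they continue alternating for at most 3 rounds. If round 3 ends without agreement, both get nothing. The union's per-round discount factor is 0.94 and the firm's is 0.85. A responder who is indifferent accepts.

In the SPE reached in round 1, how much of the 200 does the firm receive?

10.2

Round 3 (the union proposes): rejection yields 0 for the firm; the union offers 0 and keeps 200.
Round 2 (the firm proposes): the union can get 200 next round, worth 0.94 × 200 = 188 now, so the firm offers 188, keeping 12.
Round 1 (the union proposes): the firm can get 12 next round, worth 0.85 × 12 = 10.2 now, so the union offers 10.2, keeping 189.8.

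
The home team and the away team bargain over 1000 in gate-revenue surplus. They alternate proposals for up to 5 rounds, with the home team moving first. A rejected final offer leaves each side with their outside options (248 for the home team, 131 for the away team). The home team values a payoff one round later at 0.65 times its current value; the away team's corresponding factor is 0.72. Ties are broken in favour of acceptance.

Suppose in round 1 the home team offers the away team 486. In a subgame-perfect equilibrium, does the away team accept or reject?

Round 5 (the home team proposes): the away team gets 131 if talks fail, so the home team offers 131 and keeps 869.
Round 4 (the away team proposes): the home team can get 869 next round, worth 0.65 × 869 = 564.85 now; the away team offers that and keeps 435.15.
Round 3 (the home team proposes): the away team can get 435.15 next round, worth 0.72 × 435.15 = 313.308 now. The home team offers 313.308 and keeps 1000 − 313.308 = 686.692.
Round 2 (the away team proposes): the home team can get 686.692 next round, worth 0.65 × 686.692 = 446.3498 now. The away team offers 446.3498 and keeps 1000 − 446.3498 = 553.6502.
So by rejecting in round 1, the away team gets 553.6502 next round, worth 0.72 × 553.6502 = 398.628144 now.
Offer 486 ≥ 398.628144, so the away team accepts.

Accept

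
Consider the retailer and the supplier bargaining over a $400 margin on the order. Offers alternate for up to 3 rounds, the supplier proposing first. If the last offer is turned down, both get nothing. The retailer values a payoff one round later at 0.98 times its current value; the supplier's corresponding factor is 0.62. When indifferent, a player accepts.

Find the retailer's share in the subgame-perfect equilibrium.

148.96

Work backward from the last round.
Round 3 (the supplier proposes): the retailer will accept anything ≥ 0, so the supplier offers 0 and keeps 400.
Round 2 (the retailer proposes): the supplier can get 400 next round, worth 0.62 × 400 = 248 now; the retailer offers that and keeps 152.
Round 1 (the supplier proposes): the retailer can get 152 next round, worth 0.98 × 152 = 148.96 now, so the supplier offers 148.96, keeping 251.04.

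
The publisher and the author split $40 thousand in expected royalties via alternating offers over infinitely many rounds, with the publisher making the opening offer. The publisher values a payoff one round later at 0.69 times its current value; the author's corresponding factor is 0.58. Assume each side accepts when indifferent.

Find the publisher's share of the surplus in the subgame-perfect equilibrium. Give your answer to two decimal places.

In a stationary SPE each proposer offers the other exactly their discounted continuation value.
If the publisher keeps x when proposing and the author keeps y when proposing, then x = 40 − 0.58y and y = 40 − 0.69x.
Solving: x = 40(1 − 0.58) / (1 − 0.69·0.58) = 16.8 / 0.5998 ≈ 28.0093.
The author gets 40 − 28.0093 ≈ 11.9907.

28.01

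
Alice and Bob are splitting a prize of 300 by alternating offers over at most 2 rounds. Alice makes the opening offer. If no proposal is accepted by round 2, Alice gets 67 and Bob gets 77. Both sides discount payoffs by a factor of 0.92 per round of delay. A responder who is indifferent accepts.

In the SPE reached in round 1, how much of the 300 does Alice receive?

Round 2 (Bob proposes): Alice gets 67 if talks fail, so Bob offers 67 and keeps 233.
Round 1 (Alice proposes): Bob can get 233 next round, worth 0.92 × 233 = 214.36 now; Alice offers that and keeps 85.64.

85.64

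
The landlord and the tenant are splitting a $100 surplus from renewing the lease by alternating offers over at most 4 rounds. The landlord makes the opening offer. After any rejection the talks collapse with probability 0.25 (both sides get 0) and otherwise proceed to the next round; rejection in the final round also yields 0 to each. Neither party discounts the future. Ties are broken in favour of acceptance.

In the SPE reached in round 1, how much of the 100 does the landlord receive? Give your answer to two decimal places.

Round 4 (the tenant proposes): rejection yields 0 for the landlord; the tenant offers 0 and keeps 100.
Round 3 (the landlord proposes): rejecting gives the tenant an expected 0.75 × 100 = 75; the landlord offers that and keeps 25.
Round 2 (the tenant proposes): rejecting gives the landlord an expected 0.75 × 25 = 18.75; the tenant offers that and keeps 81.25.
Round 1 (the landlord proposes): rejecting gives the tenant an expected 0.75 × 81.25 = 60.9375. The landlord offers 60.9375 and keeps 100 − 60.9375 = 39.0625.

39.06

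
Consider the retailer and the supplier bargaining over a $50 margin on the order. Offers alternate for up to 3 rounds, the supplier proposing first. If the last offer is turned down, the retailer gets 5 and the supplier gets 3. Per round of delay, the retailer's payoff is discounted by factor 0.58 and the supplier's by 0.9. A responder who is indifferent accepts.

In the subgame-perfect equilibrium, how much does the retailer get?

5.51

Work backward from the last round.
Round 3 (the supplier proposes): the retailer gets 5 if talks fail, so the supplier offers 5 and keeps 45.
Round 2 (the retailer proposes): the supplier can get 45 next round, worth 0.9 × 45 = 40.5 now, so the retailer offers 40.5, keeping 9.5.
Round 1 (the supplier proposes): the retailer can get 9.5 next round, worth 0.58 × 9.5 = 5.51 now. The supplier offers 5.51 and keeps 50 − 5.51 = 44.49.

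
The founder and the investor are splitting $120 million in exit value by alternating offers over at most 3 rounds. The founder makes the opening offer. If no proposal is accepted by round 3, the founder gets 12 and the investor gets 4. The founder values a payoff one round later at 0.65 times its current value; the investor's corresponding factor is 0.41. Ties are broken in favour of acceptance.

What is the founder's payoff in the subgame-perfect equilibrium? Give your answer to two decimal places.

Round 3 (the founder proposes): the investor gets 4 if talks fail, so the founder offers 4 and keeps 116.
Round 2 (the investor proposes): the founder can get 116 next round, worth 0.65 × 116 = 75.4 now. The investor offers 75.4 and keeps 120 − 75.4 = 44.6.
Round 1 (the founder proposes): the investor can get 44.6 next round, worth 0.41 × 44.6 = 18.286 now, so the founder offers 18.286, keeping 101.714.

101.71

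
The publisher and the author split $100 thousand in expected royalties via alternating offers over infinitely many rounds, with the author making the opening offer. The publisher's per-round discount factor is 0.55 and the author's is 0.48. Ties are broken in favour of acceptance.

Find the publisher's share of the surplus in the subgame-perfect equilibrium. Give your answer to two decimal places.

Let x be the author's share when the author proposes and y be the publisher's share when the publisher proposes.
The publisher accepts iff offered ≥ 0.55·y, so x = 100 − 0.55y. Symmetrically y = 100 − 0.48x.
Substituting: x = 100 − 0.55(100 − 0.48x), giving x(1 − 0.48·0.55) = 100(1 − 0.55).
So x = 100 × 0.45 / 0.736 ≈ 61.1413, and the publisher receives 100 − x ≈ 38.8587.

38.86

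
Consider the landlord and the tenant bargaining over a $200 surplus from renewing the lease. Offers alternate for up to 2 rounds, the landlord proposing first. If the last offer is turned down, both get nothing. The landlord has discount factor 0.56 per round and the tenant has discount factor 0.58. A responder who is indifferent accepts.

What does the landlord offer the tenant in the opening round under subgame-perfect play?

116

Round 2 (the tenant proposes): the landlord will accept anything ≥ 0, so the tenant offers 0 and keeps 200.
Round 1 (the landlord proposes): the tenant can get 200 next round, worth 0.58 × 200 = 116 now; the landlord offers that and keeps 84.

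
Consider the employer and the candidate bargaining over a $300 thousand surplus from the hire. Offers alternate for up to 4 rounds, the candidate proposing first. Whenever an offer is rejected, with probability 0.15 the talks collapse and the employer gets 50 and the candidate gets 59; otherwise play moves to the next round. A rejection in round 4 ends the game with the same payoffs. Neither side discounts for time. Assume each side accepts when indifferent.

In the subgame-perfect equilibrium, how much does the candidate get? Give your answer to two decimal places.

108.35

Round 4 (the employer proposes): the candidate gets 59 if talks fail, so the employer offers 59 and keeps 241.
Round 3 (the candidate proposes): rejecting gives the employer an expected 0.85 × 241 + 0.15 × 50 = 212.35. The candidate offers 212.35 and keeps 300 − 212.35 = 87.65.
Round 2 (the employer proposes): rejecting gives the candidate an expected 0.85 × 87.65 + 0.15 × 59 = 83.3525; the employer offers that and keeps 216.6475.
Round 1 (the candidate proposes): rejecting gives the employer an expected 0.85 × 216.6475 + 0.15 × 50 = 191.650375; the candidate offers that and keeps 108.349625.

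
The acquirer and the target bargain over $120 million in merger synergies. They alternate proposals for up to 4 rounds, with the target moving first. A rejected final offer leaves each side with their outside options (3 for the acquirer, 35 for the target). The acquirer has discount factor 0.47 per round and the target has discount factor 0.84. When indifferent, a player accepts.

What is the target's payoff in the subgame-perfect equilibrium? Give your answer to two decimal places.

95.20

Round 4 (the acquirer proposes): the target gets 35 if talks fail, so the acquirer offers 35 and keeps 85.
Round 3 (the target proposes): the acquirer can get 85 next round, worth 0.47 × 85 = 39.95 now. The target offers 39.95 and keeps 120 − 39.95 = 80.05.
Round 2 (the acquirer proposes): the target can get 80.05 next round, worth 0.84 × 80.05 = 67.242 now, so the acquirer offers 67.242, keeping 52.758.
Round 1 (the target proposes): the acquirer can get 52.758 next round, worth 0.47 × 52.758 = 24.79626 now; the target offers that and keeps 95.20374.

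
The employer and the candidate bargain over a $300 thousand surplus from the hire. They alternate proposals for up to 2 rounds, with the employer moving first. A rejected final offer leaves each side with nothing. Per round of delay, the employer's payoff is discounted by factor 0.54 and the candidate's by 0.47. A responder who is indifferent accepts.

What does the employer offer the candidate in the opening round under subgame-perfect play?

141

Round 2 (the candidate proposes): the employer will accept anything ≥ 0, so the candidate offers 0 and keeps 300.
Round 1 (the employer proposes): the candidate can get 300 next round, worth 0.47 × 300 = 141 now, so the employer offers 141, keeping 159.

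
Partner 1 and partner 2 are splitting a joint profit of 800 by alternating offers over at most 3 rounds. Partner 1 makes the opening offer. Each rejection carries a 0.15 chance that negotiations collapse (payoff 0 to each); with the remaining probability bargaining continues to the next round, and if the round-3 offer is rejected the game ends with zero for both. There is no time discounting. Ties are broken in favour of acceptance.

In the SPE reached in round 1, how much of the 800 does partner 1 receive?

Round 3 (partner 1 proposes): partner 2 will accept anything ≥ 0, so partner 1 offers 0 and keeps 800.
Round 2 (partner 2 proposes): rejecting gives partner 1 an expected 0.85 × 800 = 680. Partner 2 offers 680 and keeps 800 − 680 = 120.
Round 1 (partner 1 proposes): rejecting gives partner 2 an expected 0.85 × 120 = 102; partner 1 offers that and keeps 698.

698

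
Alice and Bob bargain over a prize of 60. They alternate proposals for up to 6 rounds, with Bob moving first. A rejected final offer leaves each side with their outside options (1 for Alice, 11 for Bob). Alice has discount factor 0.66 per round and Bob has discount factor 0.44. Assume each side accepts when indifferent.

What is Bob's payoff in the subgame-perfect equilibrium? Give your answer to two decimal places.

28.66

Round 6 (Alice proposes): Bob gets 11 if talks fail, so Alice offers 11 and keeps 49.
Round 5 (Bob proposes): Alice can get 49 next round, worth 0.66 × 49 = 32.34 now; Bob offers that and keeps 27.66.
Round 4 (Alice proposes): Bob can get 27.66 next round, worth 0.44 × 27.66 = 12.1704 now. Alice offers 12.1704 and keeps 60 − 12.1704 = 47.8296.
Round 3 (Bob proposes): Alice can get 47.8296 next round, worth 0.66 × 47.8296 = 31.567536 now. Bob offers 31.567536 and keeps 60 − 31.567536 = 28.432464.
Round 2 (Alice proposes): Bob can get 28.432464 next round, worth 0.44 × 28.432464 = 12.51028416 now, so Alice offers 12.51028416, keeping 47.48971584.
Round 1 (Bob proposes): Alice can get 47.48971584 next round, worth 0.66 × 47.48971584 = 31.3432124544 now, so Bob offers 31.3432124544, keeping 28.6567875456.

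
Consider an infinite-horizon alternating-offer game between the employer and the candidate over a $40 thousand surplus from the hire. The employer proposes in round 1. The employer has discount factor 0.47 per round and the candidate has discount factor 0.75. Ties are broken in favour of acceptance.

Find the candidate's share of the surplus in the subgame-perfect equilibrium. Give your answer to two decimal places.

24.56

In a stationary SPE each proposer offers the other exactly their discounted continuation value.
If the employer keeps x when proposing and the candidate keeps y when proposing, then x = 40 − 0.75y and y = 40 − 0.47x.
Solving: x = 40(1 − 0.75) / (1 − 0.47·0.75) = 10 / 0.6475 ≈ 15.4440.
The candidate gets 40 − 15.4440 ≈ 24.5560.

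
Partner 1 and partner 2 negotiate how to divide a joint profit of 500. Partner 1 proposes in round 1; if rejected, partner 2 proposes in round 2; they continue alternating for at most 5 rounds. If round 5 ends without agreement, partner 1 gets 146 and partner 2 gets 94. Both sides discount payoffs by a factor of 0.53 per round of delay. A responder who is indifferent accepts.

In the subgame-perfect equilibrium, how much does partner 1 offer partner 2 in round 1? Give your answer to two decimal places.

166.95

Round 5 (partner 1 proposes): partner 2 gets 94 if talks fail, so partner 1 offers 94 and keeps 406.
Round 4 (partner 2 proposes): partner 1 can get 406 next round, worth 0.53 × 406 = 215.18 now, so partner 2 offers 215.18, keeping 284.82.
Round 3 (partner 1 proposes): partner 2 can get 284.82 next round, worth 0.53 × 284.82 = 150.9546 now; partner 1 offers that and keeps 349.0454.
Round 2 (partner 2 proposes): partner 1 can get 349.0454 next round, worth 0.53 × 349.0454 = 184.994062 now, so partner 2 offers 184.994062, keeping 315.005938.
Round 1 (partner 1 proposes): partner 2 can get 315.005938 next round, worth 0.53 × 315.005938 = 166.95314714 now, so partner 1 offers 166.95314714, keeping 333.04685286.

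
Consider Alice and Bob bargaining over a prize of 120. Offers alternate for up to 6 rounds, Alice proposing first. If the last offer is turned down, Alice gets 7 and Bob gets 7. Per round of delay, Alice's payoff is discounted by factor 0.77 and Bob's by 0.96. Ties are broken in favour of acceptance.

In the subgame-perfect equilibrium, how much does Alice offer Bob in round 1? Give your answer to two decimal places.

105.36

Round 6 (Bob proposes): Alice gets 7 if talks fail, so Bob offers 7 and keeps 113.
Round 5 (Alice proposes): Bob can get 113 next round, worth 0.96 × 113 = 108.48 now. Alice offers 108.48 and keeps 120 − 108.48 = 11.52.
Round 4 (Bob proposes): Alice can get 11.52 next round, worth 0.77 × 11.52 = 8.8704 now. Bob offers 8.8704 and keeps 120 − 8.8704 = 111.1296.
Round 3 (Alice proposes): Bob can get 111.1296 next round, worth 0.96 × 111.1296 = 106.684416 now. Alice offers 106.684416 and keeps 120 − 106.684416 = 13.315584.
Round 2 (Bob proposes): Alice can get 13.315584 next round, worth 0.77 × 13.315584 = 10.25299968 now. Bob offers 10.25299968 and keeps 120 − 10.25299968 = 109.74700032.
Round 1 (Alice proposes): Bob can get 109.74700032 next round, worth 0.96 × 109.74700032 = 105.3571203072 now, so Alice offers 105.3571203072, keeping 14.6428796928.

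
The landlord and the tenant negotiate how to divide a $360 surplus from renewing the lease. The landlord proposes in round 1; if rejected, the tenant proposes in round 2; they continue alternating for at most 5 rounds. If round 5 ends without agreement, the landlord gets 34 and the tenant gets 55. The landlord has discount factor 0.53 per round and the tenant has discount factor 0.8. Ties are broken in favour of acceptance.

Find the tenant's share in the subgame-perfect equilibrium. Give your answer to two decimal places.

Round 5 (the landlord proposes): the tenant gets 55 if talks fail, so the landlord offers 55 and keeps 305.
Round 4 (the tenant proposes): the landlord can get 305 next round, worth 0.53 × 305 = 161.65 now; the tenant offers that and keeps 198.35.
Round 3 (the landlord proposes): the tenant can get 198.35 next round, worth 0.8 × 198.35 = 158.68 now. The landlord offers 158.68 and keeps 360 − 158.68 = 201.32.
Round 2 (the tenant proposes): the landlord can get 201.32 next round, worth 0.53 × 201.32 = 106.6996 now. The tenant offers 106.6996 and keeps 360 − 106.6996 = 253.3004.
Round 1 (the landlord proposes): the tenant can get 253.3004 next round, worth 0.8 × 253.3004 = 202.64032 now; the landlord offers that and keeps 157.35968.

202.64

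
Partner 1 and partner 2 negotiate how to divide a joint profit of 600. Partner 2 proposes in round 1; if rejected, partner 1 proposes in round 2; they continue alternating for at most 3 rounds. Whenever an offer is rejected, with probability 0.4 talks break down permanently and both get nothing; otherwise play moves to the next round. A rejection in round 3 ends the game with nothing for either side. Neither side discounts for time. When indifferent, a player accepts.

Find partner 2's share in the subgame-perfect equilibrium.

456

Round 3 (partner 2 proposes): rejection yields 0 for partner 1; partner 2 offers 0 and keeps 600.
Round 2 (partner 1 proposes): rejecting gives partner 2 an expected 0.6 × 600 = 360, so partner 1 offers 360, keeping 240.
Round 1 (partner 2 proposes): rejecting gives partner 1 an expected 0.6 × 240 = 144; partner 2 offers that and keeps 456.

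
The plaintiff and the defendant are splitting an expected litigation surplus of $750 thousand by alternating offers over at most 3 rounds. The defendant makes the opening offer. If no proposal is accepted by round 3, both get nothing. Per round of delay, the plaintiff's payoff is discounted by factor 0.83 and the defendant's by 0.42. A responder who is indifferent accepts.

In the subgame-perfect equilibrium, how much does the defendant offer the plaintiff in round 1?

Round 3 (the defendant proposes): rejection yields 0 for the plaintiff; the defendant offers 0 and keeps 750.
Round 2 (the plaintiff proposes): the defendant can get 750 next round, worth 0.42 × 750 = 315 now; the plaintiff offers that and keeps 435.
Round 1 (the defendant proposes): the plaintiff can get 435 next round, worth 0.83 × 435 = 361.05 now. The defendant offers 361.05 and keeps 750 − 361.05 = 388.95.

361.05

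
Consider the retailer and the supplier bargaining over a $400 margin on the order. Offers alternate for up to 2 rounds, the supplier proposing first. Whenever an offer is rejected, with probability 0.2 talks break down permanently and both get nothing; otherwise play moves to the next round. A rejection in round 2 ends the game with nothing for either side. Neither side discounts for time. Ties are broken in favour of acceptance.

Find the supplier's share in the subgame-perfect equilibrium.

80

Round 2 (the retailer proposes): the supplier will accept anything ≥ 0, so the retailer offers 0 and keeps 400.
Round 1 (the supplier proposes): rejecting gives the retailer an expected 0.8 × 400 = 320; the supplier offers that and keeps 80.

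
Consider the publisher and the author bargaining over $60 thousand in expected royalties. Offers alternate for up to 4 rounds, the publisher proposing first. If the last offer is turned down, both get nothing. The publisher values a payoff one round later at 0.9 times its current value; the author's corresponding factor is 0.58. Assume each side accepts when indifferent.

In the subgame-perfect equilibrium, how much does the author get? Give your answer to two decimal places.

21.65

Round 4 (the author proposes): rejection yields 0 for the publisher; the author offers 0 and keeps 60.
Round 3 (the publisher proposes): the author can get 60 next round, worth 0.58 × 60 = 34.8 now; the publisher offers that and keeps 25.2.
Round 2 (the author proposes): the publisher can get 25.2 next round, worth 0.9 × 25.2 = 22.68 now. The author offers 22.68 and keeps 60 − 22.68 = 37.32.
Round 1 (the publisher proposes): the author can get 37.32 next round, worth 0.58 × 37.32 = 21.6456 now; the publisher offers that and keeps 38.3544.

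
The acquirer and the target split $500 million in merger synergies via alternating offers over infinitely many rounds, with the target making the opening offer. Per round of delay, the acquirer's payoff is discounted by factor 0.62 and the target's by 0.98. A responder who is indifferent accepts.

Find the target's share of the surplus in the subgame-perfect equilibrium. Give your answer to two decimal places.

In a stationary SPE each proposer offers the other exactly their discounted continuation value.
If the target keeps x when proposing and the acquirer keeps y when proposing, then x = 500 − 0.62y and y = 500 − 0.98x.
Solving: x = 500(1 − 0.62) / (1 − 0.98·0.62) = 190 / 0.3924 ≈ 484.1998.
The acquirer gets 500 − 484.1998 ≈ 15.8002.

484.20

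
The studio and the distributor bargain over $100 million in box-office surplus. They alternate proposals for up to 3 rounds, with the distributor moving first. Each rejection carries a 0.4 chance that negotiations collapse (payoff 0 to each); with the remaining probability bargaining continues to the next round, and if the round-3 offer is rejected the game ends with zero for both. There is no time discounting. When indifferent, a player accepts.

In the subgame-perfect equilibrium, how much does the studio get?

24

Round 3 (the distributor proposes): rejection yields 0 for the studio; the distributor offers 0 and keeps 100.
Round 2 (the studio proposes): rejecting gives the distributor an expected 0.6 × 100 = 60, so the studio offers 60, keeping 40.
Round 1 (the distributor proposes): rejecting gives the studio an expected 0.6 × 40 = 24. The distributor offers 24 and keeps 100 − 24 = 76.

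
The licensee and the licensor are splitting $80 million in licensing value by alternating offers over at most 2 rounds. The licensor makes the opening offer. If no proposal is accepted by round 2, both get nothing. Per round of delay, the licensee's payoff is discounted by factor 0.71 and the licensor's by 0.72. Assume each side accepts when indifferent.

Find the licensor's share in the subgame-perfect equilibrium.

Work backward from the last round.
Round 2 (the licensee proposes): rejection yields 0 for the licensor; the licensee offers 0 and keeps 80.
Round 1 (the licensor proposes): the licensee can get 80 next round, worth 0.71 × 80 = 56.8 now, so the licensor offers 56.8, keeping 23.2.

23.2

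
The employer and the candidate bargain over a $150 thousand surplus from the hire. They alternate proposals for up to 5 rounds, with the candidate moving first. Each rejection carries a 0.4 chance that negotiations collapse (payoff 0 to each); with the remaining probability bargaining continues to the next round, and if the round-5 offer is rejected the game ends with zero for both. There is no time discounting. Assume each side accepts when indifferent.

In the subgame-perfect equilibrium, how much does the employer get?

48.96

Round 5 (the candidate proposes): the employer will accept anything ≥ 0, so the candidate offers 0 and keeps 150.
Round 4 (the employer proposes): rejecting gives the candidate an expected 0.6 × 150 = 90. The employer offers 90 and keeps 150 − 90 = 60.
Round 3 (the candidate proposes): rejecting gives the employer an expected 0.6 × 60 = 36, so the candidate offers 36, keeping 114.
Round 2 (the employer proposes): rejecting gives the candidate an expected 0.6 × 114 = 68.4, so the employer offers 68.4, keeping 81.6.
Round 1 (the candidate proposes): rejecting gives the employer an expected 0.6 × 81.6 = 48.96; the candidate offers that and keeps 101.04.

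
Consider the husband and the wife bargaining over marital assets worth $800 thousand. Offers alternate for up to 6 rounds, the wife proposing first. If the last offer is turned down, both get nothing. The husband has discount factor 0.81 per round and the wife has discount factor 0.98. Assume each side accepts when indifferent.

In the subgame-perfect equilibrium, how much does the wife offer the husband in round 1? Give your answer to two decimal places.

Round 6 (the husband proposes): the wife will accept anything ≥ 0, so the husband offers 0 and keeps 800.
Round 5 (the wife proposes): the husband can get 800 next round, worth 0.81 × 800 = 648 now, so the wife offers 648, keeping 152.
Round 4 (the husband proposes): the wife can get 152 next round, worth 0.98 × 152 = 148.96 now, so the husband offers 148.96, keeping 651.04.
Round 3 (the wife proposes): the husband can get 651.04 next round, worth 0.81 × 651.04 = 527.3424 now; the wife offers that and keeps 272.6576.
Round 2 (the husband proposes): the wife can get 272.6576 next round, worth 0.98 × 272.6576 = 267.204448 now, so the husband offers 267.204448, keeping 532.795552.
Round 1 (the wife proposes): the husband can get 532.795552 next round, worth 0.81 × 532.795552 = 431.56439712 now. The wife offers 431.56439712 and keeps 800 − 431.56439712 = 368.43560288.

431.56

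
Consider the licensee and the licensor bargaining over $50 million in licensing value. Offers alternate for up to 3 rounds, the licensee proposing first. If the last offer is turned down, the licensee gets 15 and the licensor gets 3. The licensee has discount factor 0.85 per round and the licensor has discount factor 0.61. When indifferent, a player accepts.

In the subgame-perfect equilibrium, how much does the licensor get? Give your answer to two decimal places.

Round 3 (the licensee proposes): the licensor gets 3 if talks fail, so the licensee offers 3 and keeps 47.
Round 2 (the licensor proposes): the licensee can get 47 next round, worth 0.85 × 47 = 39.95 now, so the licensor offers 39.95, keeping 10.05.
Round 1 (the licensee proposes): the licensor can get 10.05 next round, worth 0.61 × 10.05 = 6.1305 now, so the licensee offers 6.1305, keeping 43.8695.

6.13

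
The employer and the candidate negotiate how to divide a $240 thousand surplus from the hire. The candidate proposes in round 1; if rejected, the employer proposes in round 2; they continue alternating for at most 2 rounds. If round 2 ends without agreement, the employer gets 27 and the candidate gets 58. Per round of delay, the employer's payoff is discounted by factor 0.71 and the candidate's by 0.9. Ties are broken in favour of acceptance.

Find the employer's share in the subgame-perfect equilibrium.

129.22

Round 2 (the employer proposes): the candidate gets 58 if talks fail, so the employer offers 58 and keeps 182.
Round 1 (the candidate proposes): the employer can get 182 next round, worth 0.71 × 182 = 129.22 now. The candidate offers 129.22 and keeps 240 − 129.22 = 110.78.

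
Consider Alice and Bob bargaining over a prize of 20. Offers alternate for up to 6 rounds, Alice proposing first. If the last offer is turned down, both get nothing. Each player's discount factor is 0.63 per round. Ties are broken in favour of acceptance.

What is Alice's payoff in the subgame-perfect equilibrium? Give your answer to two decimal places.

11.50

Round 6 (Bob proposes): rejection yields 0 for Alice; Bob offers 0 and keeps 20.
Round 5 (Alice proposes): Bob can get 20 next round, worth 0.63 × 20 = 12.6 now, so Alice offers 12.6, keeping 7.4.
Round 4 (Bob proposes): Alice can get 7.4 next round, worth 0.63 × 7.4 = 4.662 now, so Bob offers 4.662, keeping 15.338.
Round 3 (Alice proposes): Bob can get 15.338 next round, worth 0.63 × 15.338 = 9.66294 now. Alice offers 9.66294 and keeps 20 − 9.66294 = 10.33706.
Round 2 (Bob proposes): Alice can get 10.33706 next round, worth 0.63 × 10.33706 = 6.5123478 now; Bob offers that and keeps 13.4876522.
Round 1 (Alice proposes): Bob can get 13.4876522 next round, worth 0.63 × 13.4876522 = 8.497220886 now; Alice offers that and keeps 11.502779114.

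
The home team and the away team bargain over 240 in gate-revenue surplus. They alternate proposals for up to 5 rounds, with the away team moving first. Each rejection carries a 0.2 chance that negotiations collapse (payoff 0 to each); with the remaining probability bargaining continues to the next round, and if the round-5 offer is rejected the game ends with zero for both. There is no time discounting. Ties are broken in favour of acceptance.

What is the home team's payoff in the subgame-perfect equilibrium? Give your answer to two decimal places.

Round 5 (the away team proposes): the home team will accept anything ≥ 0, so the away team offers 0 and keeps 240.
Round 4 (the home team proposes): rejecting gives the away team an expected 0.8 × 240 = 192. The home team offers 192 and keeps 240 − 192 = 48.
Round 3 (the away team proposes): rejecting gives the home team an expected 0.8 × 48 = 38.4; the away team offers that and keeps 201.6.
Round 2 (the home team proposes): rejecting gives the away team an expected 0.8 × 201.6 = 161.28; the home team offers that and keeps 78.72.
Round 1 (the away team proposes): rejecting gives the home team an expected 0.8 × 78.72 = 62.976; the away team offers that and keeps 177.024.

62.98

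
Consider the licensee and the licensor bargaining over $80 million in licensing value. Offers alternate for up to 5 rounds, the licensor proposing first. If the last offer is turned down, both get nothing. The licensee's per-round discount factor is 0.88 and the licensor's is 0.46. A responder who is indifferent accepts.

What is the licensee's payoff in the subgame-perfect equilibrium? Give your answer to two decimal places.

53.40

Round 5 (the licensor proposes): rejection yields 0 for the licensee; the licensor offers 0 and keeps 80.
Round 4 (the licensee proposes): the licensor can get 80 next round, worth 0.46 × 80 = 36.8 now, so the licensee offers 36.8, keeping 43.2.
Round 3 (the licensor proposes): the licensee can get 43.2 next round, worth 0.88 × 43.2 = 38.016 now, so the licensor offers 38.016, keeping 41.984.
Round 2 (the licensee proposes): the licensor can get 41.984 next round, worth 0.46 × 41.984 = 19.31264 now, so the licensee offers 19.31264, keeping 60.68736.
Round 1 (the licensor proposes): the licensee can get 60.68736 next round, worth 0.88 × 60.68736 = 53.4048768 now. The licensor offers 53.4048768 and keeps 80 − 53.4048768 = 26.5951232.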